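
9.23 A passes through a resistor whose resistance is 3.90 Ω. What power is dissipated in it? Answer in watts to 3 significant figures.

332 W

Current and resistance are given, so P = I²R is the direct form.
P = (9.230 A)² × 3.90 Ω = 332.3 W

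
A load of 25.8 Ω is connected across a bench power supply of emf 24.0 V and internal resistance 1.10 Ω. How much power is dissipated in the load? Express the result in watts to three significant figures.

Find the circuit current first, then P = I²R for the load (series elements share I).
I = ε / (r + R) = 24.0 / (1.10 + 25.8) = 0.8922 A
P_load = I² R = (0.8922)² × 25.8 = 20.54 W

20.5 W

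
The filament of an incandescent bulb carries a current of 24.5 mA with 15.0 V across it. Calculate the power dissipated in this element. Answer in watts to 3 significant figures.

Both the voltage across and the current through the element are known, so P = V I applies directly.
P = 15.0 V × 0.02450 A = 0.3675 W

0.367 W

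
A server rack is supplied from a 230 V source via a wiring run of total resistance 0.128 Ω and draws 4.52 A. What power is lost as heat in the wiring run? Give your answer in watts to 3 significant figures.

Only the current and the line resistance are needed for the I²R loss.
The wiring run carries the full 4.52 A.
P_line = I² R_line = (4.520)² × 0.128 = 2.615 W

2.62 W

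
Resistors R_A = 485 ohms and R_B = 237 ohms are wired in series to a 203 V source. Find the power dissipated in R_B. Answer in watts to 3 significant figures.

Series elements share the same current, so find I first, then use P = I²R.
R_total = 485 + 237 = 722.0 Ω
I = V / R_total = 203 / 722.0 = 0.2812 A
P_R_B = I² × R_B = (0.2812)² × 237 = 18.74 W

18.7 W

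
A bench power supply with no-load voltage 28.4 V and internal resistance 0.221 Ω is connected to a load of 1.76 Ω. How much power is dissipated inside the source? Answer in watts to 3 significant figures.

Internal loss is I²r, with I set by the total series resistance r+R.
I = ε / (r + R) = 28.4 / (0.221 + 1.76) = 14.34 A
P_int = I² r = (14.34)² × 0.221 = 45.42 W

45.4 W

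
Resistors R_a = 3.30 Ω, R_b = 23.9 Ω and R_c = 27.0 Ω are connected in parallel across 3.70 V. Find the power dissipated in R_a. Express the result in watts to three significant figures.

4.15 W

Parallel branches share the same voltage; P = V²/R gives the branch power in one step.
P_R_a = V² / R_a = (3.70)² / 3.30 Ω = 4.148 W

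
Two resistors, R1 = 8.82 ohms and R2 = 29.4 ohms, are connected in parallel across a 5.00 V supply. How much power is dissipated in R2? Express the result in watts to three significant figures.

R2 sits directly across the source, so P = V²/R with V = 5.00 V.
P_R2 = V² / R2 = (5.00)² / 29.4 Ω = 0.8503 W

0.850 W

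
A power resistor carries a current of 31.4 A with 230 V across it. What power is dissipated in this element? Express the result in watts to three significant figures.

With V and I both given, power follows immediately from P = V I.
P = 230 V × 31.40 A = 7222 W

7220 W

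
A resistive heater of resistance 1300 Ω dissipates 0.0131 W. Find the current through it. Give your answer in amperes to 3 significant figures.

0.00317 A

The two known quantities fix the third via I = √(P / R).
I = √(0.0131 / 1300) = 0.003174 A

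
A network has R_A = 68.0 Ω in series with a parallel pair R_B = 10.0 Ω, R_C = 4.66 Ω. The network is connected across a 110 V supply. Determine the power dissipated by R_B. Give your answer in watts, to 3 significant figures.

2.41 W

First combine the parallel branches into one equivalent R_p, then R_A + R_p is a series pair.
R_p = (10.0×4.66)/(10.0+4.66) = 3.179 Ω
R_total = 68.0 + 3.179 = 71.18 Ω
I = V / R_total = 110 / 71.18 = 1.545 A
Voltage across the parallel pair: V_p = I × R_p = 1.545 × 3.179 = 4.912 V
R_B sees V_p directly, so P = V_p² / R_B.
P_R_B = (4.912)² / 10.0 = 2.413 W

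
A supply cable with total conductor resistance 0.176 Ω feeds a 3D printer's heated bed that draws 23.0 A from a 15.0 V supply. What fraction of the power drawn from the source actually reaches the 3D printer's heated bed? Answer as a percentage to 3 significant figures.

73.0 %

The supply cable carries the full 23.0 A.
P_line = I² R_line = (23.00)² × 0.176 = 93.10 W
P_source = V I = 15.0 × 23.00 = 345.0 W; P_load = 251.9 W
η = P_load / P_source = 251.9 / 345.0 = 0.7301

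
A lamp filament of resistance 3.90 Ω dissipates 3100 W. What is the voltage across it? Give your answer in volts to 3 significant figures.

From P = V I = I²R = V²/R, with the two given quantities we get V = √(P R).
V = √(3100 × 3.90) = 110.0 V

110 V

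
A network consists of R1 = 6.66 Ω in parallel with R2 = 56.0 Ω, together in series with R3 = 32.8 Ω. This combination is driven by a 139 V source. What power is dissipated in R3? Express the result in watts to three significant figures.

422 W

Reduce the parallel combination to a single R_p; the circuit then becomes R_p in series with the remaining resistor.
R_p = (6.66×56.0)/(6.66+56.0) = 5.952 Ω
R_total = R_p + 32.8 = 5.952 + 32.8 = 38.75 Ω
I = V / R_total = 139 / 38.75 = 3.587 A
R3 carries the full series current, so P = I²R.
P_R3 = (3.587)² × 32.8 = 422.0 W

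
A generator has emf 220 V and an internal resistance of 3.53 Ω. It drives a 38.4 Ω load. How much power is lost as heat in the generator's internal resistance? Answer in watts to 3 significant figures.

97.2 W

The internal resistance carries the same current as the load; P_int = I²r.
I = ε / (r + R) = 220 / (3.53 + 38.4) = 5.247 A
P_int = I² r = (5.247)² × 3.53 = 97.18 W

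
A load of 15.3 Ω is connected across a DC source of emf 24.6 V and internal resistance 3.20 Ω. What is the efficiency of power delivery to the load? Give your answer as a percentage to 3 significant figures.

η = P_load/(P_load+P_int) = I²R/(I²R+I²r) = R/(R+r) — the I² cancels for series elements.
η = R / (R + r) = 15.3 / (15.3 + 3.20) = 0.8270

82.7 %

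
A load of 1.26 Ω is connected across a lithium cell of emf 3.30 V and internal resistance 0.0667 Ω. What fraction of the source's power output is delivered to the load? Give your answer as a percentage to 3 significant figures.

95.0 %

Efficiency is P_load / P_total. With a series r and R sharing the same I, P = I²R for each, so η = R/(R+r).
η = R / (R + r) = 1.26 / (1.26 + 0.0667) = 0.9497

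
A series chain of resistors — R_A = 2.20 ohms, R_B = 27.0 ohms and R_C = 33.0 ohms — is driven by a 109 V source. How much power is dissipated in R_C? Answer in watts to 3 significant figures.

In a series string the same current flows through every resistor — find that current, then P = I²R for the one we want.
R_total = 2.20 + 27.0 + 33.0 = 62.20 Ω
I = V / R_total = 109 / 62.20 = 1.752 A
P_R_C = I² × R_C = (1.752)² × 33.0 = 101.3 W

101 W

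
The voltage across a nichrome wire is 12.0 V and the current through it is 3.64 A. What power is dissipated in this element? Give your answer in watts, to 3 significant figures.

43.7 W

Since both terminal voltage and current are stated, P = V I gives the power in one step.
P = 12.0 V × 3.640 A = 43.68 W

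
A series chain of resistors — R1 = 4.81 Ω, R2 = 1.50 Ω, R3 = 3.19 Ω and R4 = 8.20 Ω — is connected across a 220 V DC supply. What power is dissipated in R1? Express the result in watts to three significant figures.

Every series element carries the same I. Get I from the total resistance, then P = I² × R1.
R_total = 4.81 + 1.50 + 3.19 + 8.20 = 17.70 Ω
I = V / R_total = 220 / 17.70 = 12.43 A
P_R1 = I² × R1 = (12.43)² × 4.81 = 743.1 W

743 W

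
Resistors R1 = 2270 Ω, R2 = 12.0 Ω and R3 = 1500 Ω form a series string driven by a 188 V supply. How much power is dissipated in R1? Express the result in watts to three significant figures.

In a series string the same current flows through every resistor — find that current, then P = I²R for the one we want.
R_total = 2270 + 12.0 + 1500 = 3782 Ω
I = V / R_total = 188 / 3782 = 0.04971 A
P_R1 = I² × R1 = (0.04971)² × 2270 = 5.609 W

5.61 W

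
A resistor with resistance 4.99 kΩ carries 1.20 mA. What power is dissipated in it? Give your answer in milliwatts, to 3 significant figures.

The current through and the resistance of the element are both given; use P = I²R.
P = (0.001200 A)² × 4990 Ω = 0.007186 W

7.19 mW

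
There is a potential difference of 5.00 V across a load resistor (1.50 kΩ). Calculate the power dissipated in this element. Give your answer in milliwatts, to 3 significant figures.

16.7 mW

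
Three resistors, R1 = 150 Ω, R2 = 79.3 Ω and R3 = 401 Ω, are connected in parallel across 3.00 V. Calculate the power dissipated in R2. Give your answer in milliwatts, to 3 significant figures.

Each parallel branch sees the full supply voltage, so P = V²/R applies directly to the target branch.
P_R2 = V² / R2 = (3.00)² / 79.3 Ω = 0.1135 W

113 mW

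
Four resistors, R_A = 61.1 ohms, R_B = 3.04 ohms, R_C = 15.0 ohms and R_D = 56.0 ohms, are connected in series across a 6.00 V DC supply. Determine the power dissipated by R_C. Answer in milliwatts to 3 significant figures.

Since the resistors are in series they all carry the loop current I = V/R_total; the power in any one is I²R.
R_total = 61.1 + 3.04 + 15.0 + 56.0 = 135.1 Ω
I = V / R_total = 6.00 / 135.1 = 0.04440 A
P_R_C = I² × R_C = (0.04440)² × 15.0 = 0.02957 W

29.6 mW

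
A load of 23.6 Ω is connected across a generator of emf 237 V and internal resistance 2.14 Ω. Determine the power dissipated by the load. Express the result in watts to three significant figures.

2000 W

The internal resistance and the load are in series, so the same I flows through both; get I from ε/(r+R), then I²R for the load.
I = ε / (r + R) = 237 / (2.14 + 23.6) = 9.207 A
P_load = I² R = (9.207)² × 23.6 = 2001 W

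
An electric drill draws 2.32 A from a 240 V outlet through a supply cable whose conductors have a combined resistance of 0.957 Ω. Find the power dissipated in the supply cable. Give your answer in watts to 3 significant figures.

Only the current and the line resistance are needed for the I²R loss.
The supply cable carries the full 2.32 A.
P_line = I² R_line = (2.320)² × 0.957 = 5.151 W

5.15 W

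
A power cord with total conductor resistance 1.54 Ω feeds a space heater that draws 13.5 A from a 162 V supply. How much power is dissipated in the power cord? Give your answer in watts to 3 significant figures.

Only the current and the line resistance are needed for the I²R loss.
The power cord carries the full 13.5 A.
P_line = I² R_line = (13.50)² × 1.54 = 280.7 W

281 W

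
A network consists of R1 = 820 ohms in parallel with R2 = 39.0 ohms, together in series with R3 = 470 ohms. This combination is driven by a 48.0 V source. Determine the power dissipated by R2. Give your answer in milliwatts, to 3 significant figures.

First find R_p for the parallel pair, then treat R_p + R3 as a series loop.
R_p = (820×39.0)/(820+39.0) = 37.23 Ω
R_total = R_p + 470 = 37.23 + 470 = 507.2 Ω
I = V / R_total = 48.0 / 507.2 = 0.09463 A
Voltage across the parallel pair: V_p = I × R_p = 0.09463 × 37.23 = 3.523 V
R2 has V_p across it, so P = V_p²/R2.
P_R2 = (3.523)² / 39.0 = 0.3183 W

318 mW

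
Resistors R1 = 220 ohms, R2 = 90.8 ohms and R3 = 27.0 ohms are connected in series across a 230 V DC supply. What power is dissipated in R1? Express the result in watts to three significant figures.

102 W

Series elements share the same current, so find I first, then use P = I²R.
R_total = 220 + 90.8 + 27.0 = 337.8 Ω
I = V / R_total = 230 / 337.8 = 0.6809 A
P_R1 = I² × R1 = (0.6809)² × 220 = 102.0 W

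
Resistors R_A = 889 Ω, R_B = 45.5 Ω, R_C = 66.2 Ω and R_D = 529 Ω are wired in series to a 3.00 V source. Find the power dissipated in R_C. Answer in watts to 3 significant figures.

Since the resistors are in series they all carry the loop current I = V/R_total; the power in any one is I²R.
R_total = 889 + 45.5 + 66.2 + 529 = 1530 Ω
I = V / R_total = 3.00 / 1530 = 0.001961 A
P_R_C = I² × R_C = (0.001961)² × 66.2 = 0.0002546 W

0.000255 W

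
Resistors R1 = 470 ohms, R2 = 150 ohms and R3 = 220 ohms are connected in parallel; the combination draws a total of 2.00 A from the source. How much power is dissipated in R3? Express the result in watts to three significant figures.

102 W

The branches share the same voltage, but only the total current is given — find V from the equivalent resistance first.
1/R_eq = 1/470 + 1/150 + 1/220 ⇒ R_eq = 74.96 Ω
V = I_total × R_eq = 2.000 × 74.96 = 149.9 V
P_R3 = V² / R3 = (149.9)² / 220 = 102.2 W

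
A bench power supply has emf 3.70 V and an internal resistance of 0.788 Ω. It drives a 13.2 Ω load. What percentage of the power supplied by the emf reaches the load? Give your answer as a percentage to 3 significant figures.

η = P_load/(P_load+P_int) = I²R/(I²R+I²r) = R/(R+r) — the I² cancels for series elements.
η = R / (R + r) = 13.2 / (13.2 + 0.788) = 0.9437

94.4 %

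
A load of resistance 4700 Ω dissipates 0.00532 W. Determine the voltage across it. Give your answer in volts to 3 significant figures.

5.00 V

The two known quantities fix the third via V = √(P R).
V = √(0.00532 × 4700) = 5.000 V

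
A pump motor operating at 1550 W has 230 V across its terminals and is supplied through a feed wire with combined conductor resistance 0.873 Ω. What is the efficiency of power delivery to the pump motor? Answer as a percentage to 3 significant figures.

I = P / V = 1550 / 230 = 6.739 A through the feed wire.
P_line = I² R_line = (6.739)² × 0.873 = 39.65 W
P_source = P_load + P_line = 1550 + 39.65 = 1590 W
η = P_load / P_source = 1550 / 1590 = 0.9751

97.5 %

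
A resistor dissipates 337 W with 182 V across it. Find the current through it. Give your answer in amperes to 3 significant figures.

Rearranging the power relation for the two known quantities gives I = P / V.
I = 337 / 182 = 1.852 A

1.85 A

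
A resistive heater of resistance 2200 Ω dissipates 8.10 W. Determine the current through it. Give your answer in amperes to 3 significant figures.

0.0607 A

Rearranging the power relation for the two known quantities gives I = √(P / R).
I = √(8.10 / 2200) = 0.06068 A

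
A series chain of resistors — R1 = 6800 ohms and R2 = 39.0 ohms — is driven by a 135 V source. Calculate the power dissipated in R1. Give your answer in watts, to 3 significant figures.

2.65 W

Since the resistors are in series they all carry the loop current I = V/R_total; the power in any one is I²R.
R_total = 6800 + 39.0 = 6839 Ω
I = V / R_total = 135 / 6839 = 0.01974 A
P_R1 = I² × R1 = (0.01974)² × 6800 = 2.650 W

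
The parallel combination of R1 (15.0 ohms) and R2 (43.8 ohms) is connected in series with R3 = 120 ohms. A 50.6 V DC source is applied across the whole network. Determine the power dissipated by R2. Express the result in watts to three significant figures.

First find R_p for the parallel pair, then treat R_p + R3 as a series loop.
R_p = (15.0×43.8)/(15.0+43.8) = 11.17 Ω
R_total = R_p + 120 = 11.17 + 120 = 131.2 Ω
I = V / R_total = 50.6 / 131.2 = 0.3857 A
Voltage across the parallel pair: V_p = I × R_p = 0.3857 × 11.17 = 4.310 V
R2 has V_p across it, so P = V_p²/R2.
P_R2 = (4.310)² / 43.8 = 0.4241 W

0.424 W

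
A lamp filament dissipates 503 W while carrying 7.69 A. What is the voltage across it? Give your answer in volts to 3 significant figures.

65.4 V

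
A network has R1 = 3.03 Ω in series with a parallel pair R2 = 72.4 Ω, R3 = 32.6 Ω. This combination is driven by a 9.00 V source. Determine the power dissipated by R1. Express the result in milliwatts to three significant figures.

377 mW

Replace R2 and R3 with their parallel equivalent so the circuit becomes R1 in series with R_p.
R_p = (72.4×32.6)/(72.4+32.6) = 22.48 Ω
R_total = 3.03 + 22.48 = 25.51 Ω
I = V / R_total = 9.00 / 25.51 = 0.3528 A
All the current flows through R1; use P = I²R.
P_R1 = (0.3528)² × 3.03 = 0.3772 W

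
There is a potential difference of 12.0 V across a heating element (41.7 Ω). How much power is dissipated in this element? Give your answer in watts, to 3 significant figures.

3.45 W

We know the drop across the element and its resistance — P = V²/R, one step.
P = (12.0 V)² / 41.7 Ω = 3.453 W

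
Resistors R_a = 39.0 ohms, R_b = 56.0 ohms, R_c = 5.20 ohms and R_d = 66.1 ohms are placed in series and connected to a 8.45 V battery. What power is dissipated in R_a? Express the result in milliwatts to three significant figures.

The current is common to all series resistors; compute it, then apply P = I²R for the target.
R_total = 39.0 + 56.0 + 5.20 + 66.1 = 166.3 Ω
I = V / R_total = 8.45 / 166.3 = 0.05081 A
P_R_a = I² × R_a = (0.05081)² × 39.0 = 0.1007 W

101 mW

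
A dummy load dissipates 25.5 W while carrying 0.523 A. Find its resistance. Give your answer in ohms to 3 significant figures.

Rearranging the power relation for the two known quantities gives R = P / I².
R = 25.5 / (0.5230)² = 93.23 Ω

93.2 Ω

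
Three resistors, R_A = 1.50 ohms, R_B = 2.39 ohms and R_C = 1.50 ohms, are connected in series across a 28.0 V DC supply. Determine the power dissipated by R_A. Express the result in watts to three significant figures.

40.5 W

The current is common to all series resistors; compute it, then apply P = I²R for the target.
R_total = 1.50 + 2.39 + 1.50 = 5.390 Ω
I = V / R_total = 28.0 / 5.390 = 5.195 A
P_R_A = I² × R_A = (5.195)² × 1.50 = 40.48 W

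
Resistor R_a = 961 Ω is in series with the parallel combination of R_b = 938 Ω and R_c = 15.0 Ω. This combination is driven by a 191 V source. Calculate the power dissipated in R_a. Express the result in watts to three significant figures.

36.8 W

First combine the parallel branches into one equivalent R_p, then R_a + R_p is a series pair.
R_p = (938×15.0)/(938+15.0) = 14.76 Ω
R_total = 961 + 14.76 = 975.8 Ω
I = V / R_total = 191 / 975.8 = 0.1957 A
R_a carries the full series current, so P = I²R.
P_R_a = (0.1957)² × 961 = 36.82 W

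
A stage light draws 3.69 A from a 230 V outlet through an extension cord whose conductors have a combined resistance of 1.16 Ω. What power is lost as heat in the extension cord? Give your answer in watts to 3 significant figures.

The extension cord is a series resistance carrying the load current; its dissipation is I²R_line.
The extension cord carries the full 3.69 A.
P_line = I² R_line = (3.690)² × 1.16 = 15.79 W

15.8 W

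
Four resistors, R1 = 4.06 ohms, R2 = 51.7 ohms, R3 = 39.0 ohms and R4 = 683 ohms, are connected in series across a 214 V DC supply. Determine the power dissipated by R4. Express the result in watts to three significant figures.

51.7 W

Series elements share the same current, so find I first, then use P = I²R.
R_total = 4.06 + 51.7 + 39.0 + 683 = 777.8 Ω
I = V / R_total = 214 / 777.8 = 0.2751 A
P_R4 = I² × R4 = (0.2751)² × 683 = 51.71 W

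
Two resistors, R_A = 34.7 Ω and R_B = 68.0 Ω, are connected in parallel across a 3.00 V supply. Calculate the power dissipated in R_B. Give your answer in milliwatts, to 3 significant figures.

The supply voltage appears across each parallel branch — just use P = V²/R_B.
P_R_B = V² / R_B = (3.00)² / 68.0 Ω = 0.1324 W

132 mW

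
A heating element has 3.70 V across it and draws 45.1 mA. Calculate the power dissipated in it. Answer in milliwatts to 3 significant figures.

With V and I both given, power follows immediately from P = V I.
P = 3.70 V × 0.04510 A = 0.1669 W

167 mW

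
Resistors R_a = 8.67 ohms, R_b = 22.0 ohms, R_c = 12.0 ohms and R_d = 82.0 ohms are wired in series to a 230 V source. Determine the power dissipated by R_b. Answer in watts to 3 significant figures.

74.9 W

Every series element carries the same I. Get I from the total resistance, then P = I² × R_b.
R_total = 8.67 + 22.0 + 12.0 + 82.0 = 124.7 Ω
I = V / R_total = 230 / 124.7 = 1.845 A
P_R_b = I² × R_b = (1.845)² × 22.0 = 74.88 W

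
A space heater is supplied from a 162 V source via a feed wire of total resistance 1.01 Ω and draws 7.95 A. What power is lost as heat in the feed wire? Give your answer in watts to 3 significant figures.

Line loss is just I²R for the cable — we know both I and R_line directly.
The feed wire carries the full 7.95 A.
P_line = I² R_line = (7.950)² × 1.01 = 63.83 W

63.8 W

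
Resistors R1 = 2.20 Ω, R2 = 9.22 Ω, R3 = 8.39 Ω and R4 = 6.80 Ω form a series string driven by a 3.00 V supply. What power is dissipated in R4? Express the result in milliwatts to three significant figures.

In a series string the same current flows through every resistor — find that current, then P = I²R for the one we want.
R_total = 2.20 + 9.22 + 8.39 + 6.80 = 26.61 Ω
I = V / R_total = 3.00 / 26.61 = 0.1127 A
P_R4 = I² × R4 = (0.1127)² × 6.80 = 0.08643 W

86.4 mW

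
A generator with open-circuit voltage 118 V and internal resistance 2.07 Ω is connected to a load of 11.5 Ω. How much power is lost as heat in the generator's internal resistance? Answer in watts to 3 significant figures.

157 W

The source's internal resistance is just another series element carrying I; its dissipation is I²r.
I = ε / (r + R) = 118 / (2.07 + 11.5) = 8.696 A
P_int = I² r = (8.696)² × 2.07 = 156.5 W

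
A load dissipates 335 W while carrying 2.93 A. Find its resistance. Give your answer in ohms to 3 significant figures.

39.0 Ω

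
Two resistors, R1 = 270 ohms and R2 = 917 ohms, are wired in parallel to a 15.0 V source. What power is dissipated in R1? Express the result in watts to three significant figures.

0.833 W

Every branch has 15.0 V across it, so for R1 the power is simply V²/R.
P_R1 = V² / R1 = (15.0)² / 270 Ω = 0.8333 W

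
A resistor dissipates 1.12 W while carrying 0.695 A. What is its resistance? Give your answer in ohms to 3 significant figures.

Rearranging the power relation for the two known quantities gives R = P / I².
R = 1.12 / (0.6950)² = 2.319 Ω

2.32 Ω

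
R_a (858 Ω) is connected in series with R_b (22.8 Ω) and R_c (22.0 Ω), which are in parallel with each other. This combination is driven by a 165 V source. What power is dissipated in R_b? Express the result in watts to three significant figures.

0.198 W

Collapse R_b‖R_c to a single equivalent, reducing the network to two series elements.
R_p = (22.8×22.0)/(22.8+22.0) = 11.20 Ω
R_total = 858 + 11.20 = 869.2 Ω
I = V / R_total = 165 / 869.2 = 0.1898 A
Voltage across the parallel pair: V_p = I × R_p = 0.1898 × 11.20 = 2.125 V
R_b is across V_p, so use P = V²/R for that branch.
P_R_b = (2.125)² / 22.8 = 0.1981 W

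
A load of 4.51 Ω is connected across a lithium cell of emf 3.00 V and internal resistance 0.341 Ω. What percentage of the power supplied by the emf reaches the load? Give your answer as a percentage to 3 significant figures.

Both r and R carry the same current, so the power split is just the resistance split: η = R/(R+r).
η = R / (R + r) = 4.51 / (4.51 + 0.341) = 0.9297

93.0 %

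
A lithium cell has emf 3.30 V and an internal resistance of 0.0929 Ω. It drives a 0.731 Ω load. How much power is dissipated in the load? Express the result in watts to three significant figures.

11.7 W

The internal resistance and the load are in series, so the same I flows through both; get I from ε/(r+R), then I²R for the load.
I = ε / (r + R) = 3.30 / (0.0929 + 0.731) = 4.005 A
P_load = I² R = (4.005)² × 0.731 = 11.73 W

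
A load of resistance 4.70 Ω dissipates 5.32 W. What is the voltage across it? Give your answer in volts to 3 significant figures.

From P = V I = I²R = V²/R, with the two given quantities we get V = √(P R).
V = √(5.32 × 4.70) = 5.000 V

5.00 V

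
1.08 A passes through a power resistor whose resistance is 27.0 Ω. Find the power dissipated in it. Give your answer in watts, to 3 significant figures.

31.5 W

Knowing I and R, the power is just I²R — no need to find V first.
P = (1.080 A)² × 27.0 Ω = 31.49 W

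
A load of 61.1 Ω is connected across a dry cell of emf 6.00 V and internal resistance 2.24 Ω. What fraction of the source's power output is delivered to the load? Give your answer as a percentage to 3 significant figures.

96.5 %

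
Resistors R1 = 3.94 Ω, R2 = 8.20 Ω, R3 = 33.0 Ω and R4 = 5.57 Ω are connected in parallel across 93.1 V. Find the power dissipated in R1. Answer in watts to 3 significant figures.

Every branch has 93.1 V across it, so for R1 the power is simply V²/R.
P_R1 = V² / R1 = (93.1)² / 3.94 Ω = 2200 W

2200 W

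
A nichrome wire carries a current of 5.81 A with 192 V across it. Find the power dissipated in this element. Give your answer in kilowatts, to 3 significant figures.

1.12 kW

Both the voltage across and the current through the element are known, so P = V I applies directly.
P = 192 V × 5.810 A = 1116 W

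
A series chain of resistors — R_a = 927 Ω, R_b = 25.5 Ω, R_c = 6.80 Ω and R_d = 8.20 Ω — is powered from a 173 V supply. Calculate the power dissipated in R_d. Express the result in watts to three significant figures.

In a series string the same current flows through every resistor — find that current, then P = I²R for the one we want.
R_total = 927 + 25.5 + 6.80 + 8.20 = 967.5 Ω
I = V / R_total = 173 / 967.5 = 0.1788 A
P_R_d = I² × R_d = (0.1788)² × 8.20 = 0.2622 W

0.262 W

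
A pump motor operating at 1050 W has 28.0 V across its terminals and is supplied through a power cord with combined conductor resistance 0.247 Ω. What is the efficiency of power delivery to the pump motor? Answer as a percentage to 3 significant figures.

I = P / V = 1050 / 28.0 = 37.50 A through the power cord.
P_line = I² R_line = (37.50)² × 0.247 = 347.3 W
P_source = P_load + P_line = 1050 + 347.3 = 1397 W
η = P_load / P_source = 1050 / 1397 = 0.7514

75.1 %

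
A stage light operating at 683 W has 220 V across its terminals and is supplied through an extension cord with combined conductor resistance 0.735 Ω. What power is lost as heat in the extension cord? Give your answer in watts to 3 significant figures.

The extension cord and load are in series, so the same current flows in both; the loss is I²R_line.
I = P / V = 683 / 220 = 3.105 A through the extension cord.
P_line = I² R_line = (3.105)² × 0.735 = 7.084 W

7.08 W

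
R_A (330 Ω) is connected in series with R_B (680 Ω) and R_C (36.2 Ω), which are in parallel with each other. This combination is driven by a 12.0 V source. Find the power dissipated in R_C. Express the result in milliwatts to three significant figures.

35.4 mW

Reduce the parallel pair to R_p first; the network is then a simple series string.
R_p = (680×36.2)/(680+36.2) = 34.37 Ω
R_total = 330 + 34.37 = 364.4 Ω
I = V / R_total = 12.0 / 364.4 = 0.03293 A
Voltage across the parallel pair: V_p = I × R_p = 0.03293 × 34.37 = 1.132 V
With V_p across R_C, its power is V_p²/R_C.
P_R_C = (1.132)² / 36.2 = 0.03539 W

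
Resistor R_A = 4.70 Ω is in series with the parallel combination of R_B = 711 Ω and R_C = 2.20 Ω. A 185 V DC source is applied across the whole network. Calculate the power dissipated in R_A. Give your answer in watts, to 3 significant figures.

3390 W

Replace R_B and R_C with their parallel equivalent so the circuit becomes R_A in series with R_p.
R_p = (711×2.20)/(711+2.20) = 2.193 Ω
R_total = 4.70 + 2.193 = 6.893 Ω
I = V / R_total = 185 / 6.893 = 26.84 A
The full supply current passes through R_A: P = I²R.
P_R_A = (26.84)² × 4.70 = 3385 W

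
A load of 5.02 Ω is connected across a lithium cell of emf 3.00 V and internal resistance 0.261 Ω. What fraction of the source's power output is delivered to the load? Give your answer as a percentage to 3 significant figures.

Efficiency is P_load / P_total. With a series r and R sharing the same I, P = I²R for each, so η = R/(R+r).
η = R / (R + r) = 5.02 / (5.02 + 0.261) = 0.9506

95.1 %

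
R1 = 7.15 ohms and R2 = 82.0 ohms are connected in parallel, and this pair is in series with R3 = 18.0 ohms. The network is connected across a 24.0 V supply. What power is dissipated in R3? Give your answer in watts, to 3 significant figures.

17.2 W

First find R_p for the parallel pair, then treat R_p + R3 as a series loop.
R_p = (7.15×82.0)/(7.15+82.0) = 6.577 Ω
R_total = R_p + 18.0 = 6.577 + 18.0 = 24.58 Ω
I = V / R_total = 24.0 / 24.58 = 0.9765 A
R3 carries the full series current, so P = I²R.
P_R3 = (0.9765)² × 18.0 = 17.17 W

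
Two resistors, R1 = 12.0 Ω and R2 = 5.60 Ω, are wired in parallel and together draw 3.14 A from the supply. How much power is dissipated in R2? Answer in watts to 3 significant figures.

Parallel branches share V, not I — compute V via R_eq, then use V²/R for the target branch.
1/R_eq = 1/12.0 + 1/5.60 ⇒ R_eq = 3.818 Ω
V = I_total × R_eq = 3.140 × 3.818 = 11.99 V
P_R2 = V² / R2 = (11.99)² / 5.60 = 25.67 W

25.7 W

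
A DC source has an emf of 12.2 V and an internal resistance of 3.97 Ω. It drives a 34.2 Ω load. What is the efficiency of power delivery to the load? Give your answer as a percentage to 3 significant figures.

89.6 %

The source delivers εI, of which I²R reaches the load and I²r is lost; since I is common, η = R/(R+r).
η = R / (R + r) = 34.2 / (34.2 + 3.97) = 0.8960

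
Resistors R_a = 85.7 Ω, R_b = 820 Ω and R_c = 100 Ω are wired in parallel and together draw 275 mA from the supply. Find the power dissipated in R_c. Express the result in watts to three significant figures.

Parallel branches share V, not I — compute V via R_eq, then use V²/R for the target branch.
1/R_eq = 1/85.7 + 1/820 + 1/100 ⇒ R_eq = 43.69 Ω
V = I_total × R_eq = 0.2750 × 43.69 = 12.01 V
P_R_c = V² / R_c = (12.01)² / 100 = 1.444 W

1.44 W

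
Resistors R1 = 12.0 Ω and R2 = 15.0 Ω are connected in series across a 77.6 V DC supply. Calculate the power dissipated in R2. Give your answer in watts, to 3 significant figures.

124 W

The current is common to all series resistors; compute it, then apply P = I²R for the target.
R_total = 12.0 + 15.0 = 27.00 Ω
I = V / R_total = 77.6 / 27.00 = 2.874 A
P_R2 = I² × R2 = (2.874)² × 15.0 = 123.9 W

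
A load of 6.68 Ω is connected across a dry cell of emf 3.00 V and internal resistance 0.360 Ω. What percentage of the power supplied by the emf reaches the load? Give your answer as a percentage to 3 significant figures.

94.9 %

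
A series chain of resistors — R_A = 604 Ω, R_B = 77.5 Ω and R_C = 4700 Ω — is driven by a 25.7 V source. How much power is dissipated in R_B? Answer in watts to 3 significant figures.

Since the resistors are in series they all carry the loop current I = V/R_total; the power in any one is I²R.
R_total = 604 + 77.5 + 4700 = 5382 Ω
I = V / R_total = 25.7 / 5382 = 0.004776 A
P_R_B = I² × R_B = (0.004776)² × 77.5 = 0.001768 W

0.00177 W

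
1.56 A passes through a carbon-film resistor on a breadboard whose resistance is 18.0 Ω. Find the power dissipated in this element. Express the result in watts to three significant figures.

The current through and the resistance of the element are both given; use P = I²R.
P = (1.560 A)² × 18.0 Ω = 43.80 W

43.8 W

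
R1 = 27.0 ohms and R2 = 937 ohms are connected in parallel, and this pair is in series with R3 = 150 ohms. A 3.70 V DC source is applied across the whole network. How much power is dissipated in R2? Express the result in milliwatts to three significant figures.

0.324 mW

Collapse the R1‖R2 pair into one equivalent R_p; then R_p and R3 form a series string.
R_p = (27.0×937)/(27.0+937) = 26.24 Ω
R_total = R_p + 150 = 26.24 + 150 = 176.2 Ω
I = V / R_total = 3.70 / 176.2 = 0.02099 A
Voltage across the parallel pair: V_p = I × R_p = 0.02099 × 26.24 = 0.5510 V
R2 has V_p across it, so P = V_p²/R2.
P_R2 = (0.5510)² / 937 = 0.0003240 W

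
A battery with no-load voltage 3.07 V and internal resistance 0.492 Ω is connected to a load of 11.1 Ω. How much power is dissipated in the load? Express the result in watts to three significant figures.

With r and R in series, I = ε/(r+R); the load dissipates I²R.
I = ε / (r + R) = 3.07 / (0.492 + 11.1) = 0.2648 A
P_load = I² R = (0.2648)² × 11.1 = 0.7785 W

0.779 W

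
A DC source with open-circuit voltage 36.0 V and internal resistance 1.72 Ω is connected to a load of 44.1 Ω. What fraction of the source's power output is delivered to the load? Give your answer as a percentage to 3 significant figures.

96.2 %

Efficiency is P_load / P_total. With a series r and R sharing the same I, P = I²R for each, so η = R/(R+r).
η = R / (R + r) = 44.1 / (44.1 + 1.72) = 0.9625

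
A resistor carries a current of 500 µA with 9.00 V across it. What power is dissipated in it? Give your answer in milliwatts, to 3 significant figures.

4.50 mW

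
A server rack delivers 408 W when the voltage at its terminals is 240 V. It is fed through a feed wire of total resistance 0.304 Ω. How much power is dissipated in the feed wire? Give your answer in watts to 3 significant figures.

0.879 W

The feed wire is a series resistance carrying the load current; its dissipation is I²R_line.
I = P / V = 408 / 240 = 1.700 A through the feed wire.
P_line = I² R_line = (1.700)² × 0.304 = 0.8786 W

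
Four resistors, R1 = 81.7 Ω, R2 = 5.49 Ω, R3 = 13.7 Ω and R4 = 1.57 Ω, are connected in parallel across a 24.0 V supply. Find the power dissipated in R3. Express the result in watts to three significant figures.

42.0 W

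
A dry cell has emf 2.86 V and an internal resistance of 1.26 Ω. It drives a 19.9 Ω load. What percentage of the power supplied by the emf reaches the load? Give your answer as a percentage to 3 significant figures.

η = P_load/(P_load+P_int) = I²R/(I²R+I²r) = R/(R+r) — the I² cancels for series elements.
η = R / (R + r) = 19.9 / (19.9 + 1.26) = 0.9405

94.0 %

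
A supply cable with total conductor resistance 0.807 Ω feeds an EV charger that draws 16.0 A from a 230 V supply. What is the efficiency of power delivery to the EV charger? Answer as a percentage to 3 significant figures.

94.4 %

The supply cable carries the full 16.0 A.
P_line = I² R_line = (16.00)² × 0.807 = 206.6 W
P_source = V I = 230 × 16.00 = 3680 W; P_load = 3473 W
η = P_load / P_source = 3473 / 3680 = 0.9439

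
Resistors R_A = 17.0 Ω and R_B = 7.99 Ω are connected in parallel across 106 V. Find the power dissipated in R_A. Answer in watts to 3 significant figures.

661 W

Each parallel branch sees the full supply voltage, so P = V²/R applies directly to the target branch.
P_R_A = V² / R_A = (106)² / 17.0 Ω = 660.9 W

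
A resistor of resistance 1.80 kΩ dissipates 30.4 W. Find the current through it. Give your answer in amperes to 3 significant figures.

Rearranging the power relation for the two known quantities gives I = √(P / R).
I = √(30.4 / 1800) = 0.1300 A

0.130 A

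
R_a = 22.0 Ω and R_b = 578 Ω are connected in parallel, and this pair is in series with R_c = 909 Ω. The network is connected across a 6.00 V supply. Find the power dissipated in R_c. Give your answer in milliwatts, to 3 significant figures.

37.8 mW

Reduce the parallel combination to a single R_p; the circuit then becomes R_p in series with the remaining resistor.
R_p = (22.0×578)/(22.0+578) = 21.19 Ω
R_total = R_p + 909 = 21.19 + 909 = 930.2 Ω
I = V / R_total = 6.00 / 930.2 = 0.006450 A
R_c carries the full series current, so P = I²R.
P_R_c = (0.006450)² × 909 = 0.03782 W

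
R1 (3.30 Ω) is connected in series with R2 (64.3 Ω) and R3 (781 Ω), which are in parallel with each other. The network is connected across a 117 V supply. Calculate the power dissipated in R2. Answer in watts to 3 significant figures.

Collapse R2‖R3 to a single equivalent, reducing the network to two series elements.
R_p = (64.3×781)/(64.3+781) = 59.41 Ω
R_total = 3.30 + 59.41 = 62.71 Ω
I = V / R_total = 117 / 62.71 = 1.866 A
Voltage across the parallel pair: V_p = I × R_p = 1.866 × 59.41 = 110.8 V
R2 sees V_p directly, so P = V_p² / R2.
P_R2 = (110.8)² / 64.3 = 191.1 W

191 W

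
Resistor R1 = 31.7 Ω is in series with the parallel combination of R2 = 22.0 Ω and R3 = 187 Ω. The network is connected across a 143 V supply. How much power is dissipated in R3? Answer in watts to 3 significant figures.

16.0 W

Collapse R2‖R3 to a single equivalent, reducing the network to two series elements.
R_p = (22.0×187)/(22.0+187) = 19.68 Ω
R_total = 31.7 + 19.68 = 51.38 Ω
I = V / R_total = 143 / 51.38 = 2.783 A
Voltage across the parallel pair: V_p = I × R_p = 2.783 × 19.68 = 54.78 V
R3 sees V_p directly, so P = V_p² / R3.
P_R3 = (54.78)² / 187 = 16.05 W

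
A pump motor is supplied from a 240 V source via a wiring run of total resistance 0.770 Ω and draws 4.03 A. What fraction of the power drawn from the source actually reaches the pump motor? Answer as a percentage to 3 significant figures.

98.7 %

The wiring run carries the full 4.03 A.
P_line = I² R_line = (4.030)² × 0.770 = 12.51 W
P_source = V I = 240 × 4.030 = 967.2 W; P_load = 954.7 W
η = P_load / P_source = 954.7 / 967.2 = 0.9871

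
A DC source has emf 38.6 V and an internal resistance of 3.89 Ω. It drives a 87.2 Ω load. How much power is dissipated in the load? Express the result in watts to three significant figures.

15.7 W

Find the circuit current first, then P = I²R for the load (series elements share I).
I = ε / (r + R) = 38.6 / (3.89 + 87.2) = 0.4238 A
P_load = I² R = (0.4238)² × 87.2 = 15.66 W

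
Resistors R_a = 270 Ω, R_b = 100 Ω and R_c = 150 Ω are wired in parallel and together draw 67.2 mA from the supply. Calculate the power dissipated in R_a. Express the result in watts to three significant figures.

Only the total current is stated, so first find the parallel equivalent to get the voltage across the combination.
1/R_eq = 1/270 + 1/100 + 1/150 ⇒ R_eq = 49.09 Ω
V = I_total × R_eq = 0.06720 × 49.09 = 3.299 V
P_R_a = V² / R_a = (3.299)² / 270 = 0.04031 W

0.0403 W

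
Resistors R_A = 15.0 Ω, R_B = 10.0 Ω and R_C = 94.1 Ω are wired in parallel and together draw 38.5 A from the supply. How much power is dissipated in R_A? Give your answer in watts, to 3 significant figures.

Parallel branches share V, not I — compute V via R_eq, then use V²/R for the target branch.
1/R_eq = 1/15.0 + 1/10.0 + 1/94.1 ⇒ R_eq = 5.640 Ω
V = I_total × R_eq = 38.50 × 5.640 = 217.2 V
P_R_A = V² / R_A = (217.2)² / 15.0 = 3144 W

3140 W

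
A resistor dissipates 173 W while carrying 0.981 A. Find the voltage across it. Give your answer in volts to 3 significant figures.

176 V

From P = V I = I²R = V²/R, with the two given quantities we get V = P / I.
V = 173 / 0.9810 = 176.4 V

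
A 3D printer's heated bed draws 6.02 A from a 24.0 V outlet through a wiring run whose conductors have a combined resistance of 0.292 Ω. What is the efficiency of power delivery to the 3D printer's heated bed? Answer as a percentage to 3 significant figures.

92.7 %

The wiring run carries the full 6.02 A.
P_line = I² R_line = (6.020)² × 0.292 = 10.58 W
P_source = V I = 24.0 × 6.020 = 144.5 W; P_load = 133.9 W
η = P_load / P_source = 133.9 / 144.5 = 0.9268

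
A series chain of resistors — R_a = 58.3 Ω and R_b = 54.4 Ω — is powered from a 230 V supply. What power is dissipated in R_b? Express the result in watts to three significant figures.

227 W

Series elements share the same current, so find I first, then use P = I²R.
R_total = 58.3 + 54.4 = 112.7 Ω
I = V / R_total = 230 / 112.7 = 2.041 A
P_R_b = I² × R_b = (2.041)² × 54.4 = 226.6 W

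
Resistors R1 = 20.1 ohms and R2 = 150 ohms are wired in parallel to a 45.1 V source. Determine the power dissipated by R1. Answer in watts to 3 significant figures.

Each parallel branch sees the full supply voltage, so P = V²/R applies directly to the target branch.
P_R1 = V² / R1 = (45.1)² / 20.1 Ω = 101.2 W

101 W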